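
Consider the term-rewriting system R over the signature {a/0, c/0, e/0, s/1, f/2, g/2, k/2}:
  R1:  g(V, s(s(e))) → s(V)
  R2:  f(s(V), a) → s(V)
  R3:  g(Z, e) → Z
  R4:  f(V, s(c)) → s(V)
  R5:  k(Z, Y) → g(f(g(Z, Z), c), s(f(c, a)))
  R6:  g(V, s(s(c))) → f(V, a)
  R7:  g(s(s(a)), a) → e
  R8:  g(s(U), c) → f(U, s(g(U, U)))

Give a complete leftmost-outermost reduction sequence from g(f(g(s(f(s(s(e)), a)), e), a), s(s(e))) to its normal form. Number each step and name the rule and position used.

1. g(f(g(s(f(s(s(e)), a)), e), a), s(s(e)))  →  s(f(g(s(f(s(s(e)), a)), e), a))   [R1 at ε]
2. s(f(g(s(f(s(s(e)), a)), e), a))  →  s(f(s(f(s(s(e)), a)), a))   [R3 at 1.1]
3. s(f(s(f(s(s(e)), a)), a))  →  s(s(f(s(s(e)), a)))   [R2 at 1]
4. s(s(f(s(s(e)), a)))  →  s(s(s(s(e))))   [R2 at 1.1]

s(s(s(s(e))))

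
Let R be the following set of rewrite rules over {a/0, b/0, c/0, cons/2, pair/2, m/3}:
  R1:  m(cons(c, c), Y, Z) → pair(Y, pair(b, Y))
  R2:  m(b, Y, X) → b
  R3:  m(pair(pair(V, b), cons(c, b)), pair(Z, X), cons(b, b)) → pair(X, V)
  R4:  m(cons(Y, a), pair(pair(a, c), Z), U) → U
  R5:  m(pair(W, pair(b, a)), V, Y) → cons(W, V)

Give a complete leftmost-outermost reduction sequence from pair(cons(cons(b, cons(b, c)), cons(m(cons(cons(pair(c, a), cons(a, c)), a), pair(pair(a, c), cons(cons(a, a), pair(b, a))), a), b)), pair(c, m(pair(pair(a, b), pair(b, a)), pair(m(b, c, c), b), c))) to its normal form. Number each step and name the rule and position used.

pair(cons(cons(b, cons(b, c)), cons(a, b)), pair(c, cons(pair(a, b), pair(b, b))))

1. pair(cons(cons(b, cons(b, c)), cons(m(cons(cons(pair(c, a), cons(a, c)), a), pair(pair(a, c), cons(cons(a, a), pair(b, a))), a), b)), pair(c, m(pair(pair(a, b), pair(b, a)), pair(m(b, c, c), b), c)))  →  pair(cons(cons(b, cons(b, c)), cons(a, b)), pair(c, m(pair(pair(a, b), pair(b, a)), pair(m(b, c, c), b), c)))   [R4 at 1.2.1]
2. pair(cons(cons(b, cons(b, c)), cons(a, b)), pair(c, m(pair(pair(a, b), pair(b, a)), pair(m(b, c, c), b), c)))  →  pair(cons(cons(b, cons(b, c)), cons(a, b)), pair(c, cons(pair(a, b), pair(m(b, c, c), b))))   [R5 at 2.2]
3. pair(cons(cons(b, cons(b, c)), cons(a, b)), pair(c, cons(pair(a, b), pair(m(b, c, c), b))))  →  pair(cons(cons(b, cons(b, c)), cons(a, b)), pair(c, cons(pair(a, b), pair(b, b))))   [R2 at 2.2.2.1]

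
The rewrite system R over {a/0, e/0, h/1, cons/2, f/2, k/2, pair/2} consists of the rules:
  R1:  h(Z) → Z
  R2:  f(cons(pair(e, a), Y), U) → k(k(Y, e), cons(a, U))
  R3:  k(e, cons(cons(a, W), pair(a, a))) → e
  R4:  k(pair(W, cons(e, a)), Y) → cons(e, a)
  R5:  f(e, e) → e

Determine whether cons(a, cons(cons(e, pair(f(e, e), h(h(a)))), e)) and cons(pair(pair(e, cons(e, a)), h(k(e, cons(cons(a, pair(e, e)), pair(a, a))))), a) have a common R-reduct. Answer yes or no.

Reduce t₁ = cons(a, cons(cons(e, pair(f(e, e), h(h(a)))), e)):
1. cons(a, cons(cons(e, pair(f(e, e), h(h(a)))), e))  →  cons(a, cons(cons(e, pair(e, h(h(a)))), e))   [R5 at 2.1.2.1]
2. cons(a, cons(cons(e, pair(e, h(h(a)))), e))  →  cons(a, cons(cons(e, pair(e, h(a))), e))   [R1 at 2.1.2.2]
3. cons(a, cons(cons(e, pair(e, h(a))), e))  →  cons(a, cons(cons(e, pair(e, a)), e))   [R1 at 2.1.2.2]

Reduce t₂ = cons(pair(pair(e, cons(e, a)), h(k(e, cons(cons(a, pair(e, e)), pair(a, a))))), a):
1. cons(pair(pair(e, cons(e, a)), h(k(e, cons(cons(a, pair(e, e)), pair(a, a))))), a)  →  cons(pair(pair(e, cons(e, a)), k(e, cons(cons(a, pair(e, e)), pair(a, a)))), a)   [R1 at 1.2]
2. cons(pair(pair(e, cons(e, a)), k(e, cons(cons(a, pair(e, e)), pair(a, a)))), a)  →  cons(pair(pair(e, cons(e, a)), e), a)   [R3 at 1.2]

no — NF(t₁) = cons(a, cons(cons(e, pair(e, a)), e)), NF(t₂) = cons(pair(pair(e, cons(e, a)), e), a)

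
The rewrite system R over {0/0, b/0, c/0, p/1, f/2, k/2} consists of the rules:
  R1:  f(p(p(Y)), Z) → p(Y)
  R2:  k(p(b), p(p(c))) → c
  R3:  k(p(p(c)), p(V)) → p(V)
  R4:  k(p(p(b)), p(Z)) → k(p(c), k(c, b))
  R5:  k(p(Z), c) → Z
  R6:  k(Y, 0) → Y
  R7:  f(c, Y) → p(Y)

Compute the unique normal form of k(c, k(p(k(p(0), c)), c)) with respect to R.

1. k(c, k(p(k(p(0), c)), c))  →  k(c, k(p(0), c))   [R5 at 2]
2. k(c, k(p(0), c))  →  k(c, 0)   [R5 at 2]
3. k(c, 0)  →  c   [R6 at ε]

c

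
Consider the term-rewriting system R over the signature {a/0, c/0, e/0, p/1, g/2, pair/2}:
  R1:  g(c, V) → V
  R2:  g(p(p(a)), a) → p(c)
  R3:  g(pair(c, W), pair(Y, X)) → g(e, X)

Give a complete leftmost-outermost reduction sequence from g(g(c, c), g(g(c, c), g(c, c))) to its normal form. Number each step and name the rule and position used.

1. g(g(c, c), g(g(c, c), g(c, c)))  →  g(c, g(g(c, c), g(c, c)))   [R1 at 1]
2. g(c, g(g(c, c), g(c, c)))  →  g(g(c, c), g(c, c))   [R1 at ε]
3. g(g(c, c), g(c, c))  →  g(c, g(c, c))   [R1 at 1]
4. g(c, g(c, c))  →  g(c, c)   [R1 at ε]
5. g(c, c)  →  c   [R1 at ε]

c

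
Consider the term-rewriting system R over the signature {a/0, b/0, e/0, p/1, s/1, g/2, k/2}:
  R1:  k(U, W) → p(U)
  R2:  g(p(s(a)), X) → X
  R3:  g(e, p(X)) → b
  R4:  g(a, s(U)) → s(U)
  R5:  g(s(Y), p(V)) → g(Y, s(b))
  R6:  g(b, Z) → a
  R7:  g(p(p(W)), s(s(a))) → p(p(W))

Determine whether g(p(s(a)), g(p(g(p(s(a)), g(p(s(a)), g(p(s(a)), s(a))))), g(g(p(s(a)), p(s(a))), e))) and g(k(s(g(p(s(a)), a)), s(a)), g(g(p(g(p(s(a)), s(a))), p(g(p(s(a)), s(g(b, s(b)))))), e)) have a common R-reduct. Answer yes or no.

yes — NF(t₁) = e, NF(t₂) = e

Reduce t₁ = g(p(s(a)), g(p(g(p(s(a)), g(p(s(a)), g(p(s(a)), s(a))))), g(g(p(s(a)), p(s(a))), e))):
1. g(p(s(a)), g(p(g(p(s(a)), g(p(s(a)), g(p(s(a)), s(a))))), g(g(p(s(a)), p(s(a))), e)))  →  g(p(g(p(s(a)), g(p(s(a)), g(p(s(a)), s(a))))), g(g(p(s(a)), p(s(a))), e))   [R2 at ε]
2. g(p(g(p(s(a)), g(p(s(a)), g(p(s(a)), s(a))))), g(g(p(s(a)), p(s(a))), e))  →  g(p(g(p(s(a)), g(p(s(a)), s(a)))), g(g(p(s(a)), p(s(a))), e))   [R2 at 1.1]
3. g(p(g(p(s(a)), g(p(s(a)), s(a)))), g(g(p(s(a)), p(s(a))), e))  →  g(p(g(p(s(a)), s(a))), g(g(p(s(a)), p(s(a))), e))   [R2 at 1.1]
4. g(p(g(p(s(a)), s(a))), g(g(p(s(a)), p(s(a))), e))  →  g(p(s(a)), g(g(p(s(a)), p(s(a))), e))   [R2 at 1.1]
5. g(p(s(a)), g(g(p(s(a)), p(s(a))), e))  →  g(g(p(s(a)), p(s(a))), e)   [R2 at ε]
6. g(g(p(s(a)), p(s(a))), e)  →  g(p(s(a)), e)   [R2 at 1]
7. g(p(s(a)), e)  →  e   [R2 at ε]

Reduce t₂ = g(k(s(g(p(s(a)), a)), s(a)), g(g(p(g(p(s(a)), s(a))), p(g(p(s(a)), s(g(b, s(b)))))), e)):
1. g(k(s(g(p(s(a)), a)), s(a)), g(g(p(g(p(s(a)), s(a))), p(g(p(s(a)), s(g(b, s(b)))))), e))  →  g(p(s(g(p(s(a)), a))), g(g(p(g(p(s(a)), s(a))), p(g(p(s(a)), s(g(b, s(b)))))), e))   [R1 at 1]
2. g(p(s(g(p(s(a)), a))), g(g(p(g(p(s(a)), s(a))), p(g(p(s(a)), s(g(b, s(b)))))), e))  →  g(p(s(a)), g(g(p(g(p(s(a)), s(a))), p(g(p(s(a)), s(g(b, s(b)))))), e))   [R2 at 1.1.1]
3. g(p(s(a)), g(g(p(g(p(s(a)), s(a))), p(g(p(s(a)), s(g(b, s(b)))))), e))  →  g(g(p(g(p(s(a)), s(a))), p(g(p(s(a)), s(g(b, s(b)))))), e)   [R2 at ε]
4. g(g(p(g(p(s(a)), s(a))), p(g(p(s(a)), s(g(b, s(b)))))), e)  →  g(g(p(s(a)), p(g(p(s(a)), s(g(b, s(b)))))), e)   [R2 at 1.1.1]
5. g(g(p(s(a)), p(g(p(s(a)), s(g(b, s(b)))))), e)  →  g(p(g(p(s(a)), s(g(b, s(b))))), e)   [R2 at 1]
6. g(p(g(p(s(a)), s(g(b, s(b))))), e)  →  g(p(s(g(b, s(b)))), e)   [R2 at 1.1]
7. g(p(s(g(b, s(b)))), e)  →  g(p(s(a)), e)   [R6 at 1.1.1]
8. g(p(s(a)), e)  →  e   [R2 at ε]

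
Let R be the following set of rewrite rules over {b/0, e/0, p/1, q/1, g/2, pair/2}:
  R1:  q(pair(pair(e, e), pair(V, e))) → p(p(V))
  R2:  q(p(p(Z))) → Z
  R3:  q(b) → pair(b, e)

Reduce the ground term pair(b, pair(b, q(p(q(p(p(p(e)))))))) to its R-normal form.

pair(b, pair(b, e))

1. pair(b, pair(b, q(p(q(p(p(p(e))))))))  →  pair(b, pair(b, q(p(p(e)))))   [R2 at 2.2.1.1]
2. pair(b, pair(b, q(p(p(e)))))  →  pair(b, pair(b, e))   [R2 at 2.2]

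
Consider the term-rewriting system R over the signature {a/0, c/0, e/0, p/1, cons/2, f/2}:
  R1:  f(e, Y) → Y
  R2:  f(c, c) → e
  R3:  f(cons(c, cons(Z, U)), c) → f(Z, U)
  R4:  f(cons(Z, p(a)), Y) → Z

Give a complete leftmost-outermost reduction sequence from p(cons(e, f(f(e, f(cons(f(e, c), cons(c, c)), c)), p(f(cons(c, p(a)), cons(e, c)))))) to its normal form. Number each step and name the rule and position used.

p(cons(e, p(c)))

1. p(cons(e, f(f(e, f(cons(f(e, c), cons(c, c)), c)), p(f(cons(c, p(a)), cons(e, c))))))  →  p(cons(e, f(f(cons(f(e, c), cons(c, c)), c), p(f(cons(c, p(a)), cons(e, c))))))   [R1 at 1.2.1]
2. p(cons(e, f(f(cons(f(e, c), cons(c, c)), c), p(f(cons(c, p(a)), cons(e, c))))))  →  p(cons(e, f(f(cons(c, cons(c, c)), c), p(f(cons(c, p(a)), cons(e, c))))))   [R1 at 1.2.1.1.1]
3. p(cons(e, f(f(cons(c, cons(c, c)), c), p(f(cons(c, p(a)), cons(e, c))))))  →  p(cons(e, f(f(c, c), p(f(cons(c, p(a)), cons(e, c))))))   [R3 at 1.2.1]
4. p(cons(e, f(f(c, c), p(f(cons(c, p(a)), cons(e, c))))))  →  p(cons(e, f(e, p(f(cons(c, p(a)), cons(e, c))))))   [R2 at 1.2.1]
5. p(cons(e, f(e, p(f(cons(c, p(a)), cons(e, c))))))  →  p(cons(e, p(f(cons(c, p(a)), cons(e, c)))))   [R1 at 1.2]
6. p(cons(e, p(f(cons(c, p(a)), cons(e, c)))))  →  p(cons(e, p(c)))   [R4 at 1.2.1]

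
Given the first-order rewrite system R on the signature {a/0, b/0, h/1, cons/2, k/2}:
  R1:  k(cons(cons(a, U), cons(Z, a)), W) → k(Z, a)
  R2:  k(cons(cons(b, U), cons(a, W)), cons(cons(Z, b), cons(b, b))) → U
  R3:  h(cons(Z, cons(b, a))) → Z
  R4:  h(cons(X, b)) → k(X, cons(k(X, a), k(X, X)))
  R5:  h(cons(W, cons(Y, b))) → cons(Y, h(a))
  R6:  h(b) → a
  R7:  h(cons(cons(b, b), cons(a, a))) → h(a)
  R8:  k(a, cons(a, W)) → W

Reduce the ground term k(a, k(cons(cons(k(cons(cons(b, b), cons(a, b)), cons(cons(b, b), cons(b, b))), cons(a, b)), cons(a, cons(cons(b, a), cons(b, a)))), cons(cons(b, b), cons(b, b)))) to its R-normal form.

1. k(a, k(cons(cons(k(cons(cons(b, b), cons(a, b)), cons(cons(b, b), cons(b, b))), cons(a, b)), cons(a, cons(cons(b, a), cons(b, a)))), cons(cons(b, b), cons(b, b))))  →  k(a, k(cons(cons(b, cons(a, b)), cons(a, cons(cons(b, a), cons(b, a)))), cons(cons(b, b), cons(b, b))))   [R2 at 2.1.1.1]
2. k(a, k(cons(cons(b, cons(a, b)), cons(a, cons(cons(b, a), cons(b, a)))), cons(cons(b, b), cons(b, b))))  →  k(a, cons(a, b))   [R2 at 2]
3. k(a, cons(a, b))  →  b   [R8 at ε]

b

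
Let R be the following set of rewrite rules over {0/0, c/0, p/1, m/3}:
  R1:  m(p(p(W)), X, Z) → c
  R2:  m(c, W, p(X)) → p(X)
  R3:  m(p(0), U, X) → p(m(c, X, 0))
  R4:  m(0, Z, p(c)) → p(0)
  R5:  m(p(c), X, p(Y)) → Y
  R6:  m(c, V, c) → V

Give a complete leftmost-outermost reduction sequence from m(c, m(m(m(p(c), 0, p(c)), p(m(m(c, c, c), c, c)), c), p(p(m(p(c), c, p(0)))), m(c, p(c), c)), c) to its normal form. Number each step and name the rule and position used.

c

1. m(c, m(m(m(p(c), 0, p(c)), p(m(m(c, c, c), c, c)), c), p(p(m(p(c), c, p(0)))), m(c, p(c), c)), c)  →  m(m(m(p(c), 0, p(c)), p(m(m(c, c, c), c, c)), c), p(p(m(p(c), c, p(0)))), m(c, p(c), c))   [R6 at ε]
2. m(m(m(p(c), 0, p(c)), p(m(m(c, c, c), c, c)), c), p(p(m(p(c), c, p(0)))), m(c, p(c), c))  →  m(m(c, p(m(m(c, c, c), c, c)), c), p(p(m(p(c), c, p(0)))), m(c, p(c), c))   [R5 at 1.1]
3. m(m(c, p(m(m(c, c, c), c, c)), c), p(p(m(p(c), c, p(0)))), m(c, p(c), c))  →  m(p(m(m(c, c, c), c, c)), p(p(m(p(c), c, p(0)))), m(c, p(c), c))   [R6 at 1]
4. m(p(m(m(c, c, c), c, c)), p(p(m(p(c), c, p(0)))), m(c, p(c), c))  →  m(p(m(c, c, c)), p(p(m(p(c), c, p(0)))), m(c, p(c), c))   [R6 at 1.1.1]
5. m(p(m(c, c, c)), p(p(m(p(c), c, p(0)))), m(c, p(c), c))  →  m(p(c), p(p(m(p(c), c, p(0)))), m(c, p(c), c))   [R6 at 1.1]
6. m(p(c), p(p(m(p(c), c, p(0)))), m(c, p(c), c))  →  m(p(c), p(p(0)), m(c, p(c), c))   [R5 at 2.1.1]
7. m(p(c), p(p(0)), m(c, p(c), c))  →  m(p(c), p(p(0)), p(c))   [R6 at 3]
8. m(p(c), p(p(0)), p(c))  →  c   [R5 at ε]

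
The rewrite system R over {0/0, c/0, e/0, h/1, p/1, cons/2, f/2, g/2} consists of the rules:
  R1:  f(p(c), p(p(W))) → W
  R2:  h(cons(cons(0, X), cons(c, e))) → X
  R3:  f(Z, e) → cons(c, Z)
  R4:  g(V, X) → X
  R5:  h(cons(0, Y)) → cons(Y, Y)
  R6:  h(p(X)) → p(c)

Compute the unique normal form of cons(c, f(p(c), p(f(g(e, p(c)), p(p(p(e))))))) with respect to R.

cons(c, e)

1. cons(c, f(p(c), p(f(g(e, p(c)), p(p(p(e)))))))  →  cons(c, f(p(c), p(f(p(c), p(p(p(e)))))))   [R4 at 2.2.1.1]
2. cons(c, f(p(c), p(f(p(c), p(p(p(e)))))))  →  cons(c, f(p(c), p(p(e))))   [R1 at 2.2.1]
3. cons(c, f(p(c), p(p(e))))  →  cons(c, e)   [R1 at 2]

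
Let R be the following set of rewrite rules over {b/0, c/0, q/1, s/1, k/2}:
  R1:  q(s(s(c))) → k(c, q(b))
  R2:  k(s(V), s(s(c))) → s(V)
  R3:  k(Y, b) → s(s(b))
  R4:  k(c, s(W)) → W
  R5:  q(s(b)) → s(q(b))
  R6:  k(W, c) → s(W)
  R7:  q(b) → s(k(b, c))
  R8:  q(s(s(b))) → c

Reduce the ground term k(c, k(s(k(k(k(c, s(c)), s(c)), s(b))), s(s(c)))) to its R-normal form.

1. k(c, k(s(k(k(k(c, s(c)), s(c)), s(b))), s(s(c))))  →  k(c, s(k(k(k(c, s(c)), s(c)), s(b))))   [R2 at 2]
2. k(c, s(k(k(k(c, s(c)), s(c)), s(b))))  →  k(k(k(c, s(c)), s(c)), s(b))   [R4 at ε]
3. k(k(k(c, s(c)), s(c)), s(b))  →  k(k(c, s(c)), s(b))   [R4 at 1.1]
4. k(k(c, s(c)), s(b))  →  k(c, s(b))   [R4 at 1]
5. k(c, s(b))  →  b   [R4 at ε]

b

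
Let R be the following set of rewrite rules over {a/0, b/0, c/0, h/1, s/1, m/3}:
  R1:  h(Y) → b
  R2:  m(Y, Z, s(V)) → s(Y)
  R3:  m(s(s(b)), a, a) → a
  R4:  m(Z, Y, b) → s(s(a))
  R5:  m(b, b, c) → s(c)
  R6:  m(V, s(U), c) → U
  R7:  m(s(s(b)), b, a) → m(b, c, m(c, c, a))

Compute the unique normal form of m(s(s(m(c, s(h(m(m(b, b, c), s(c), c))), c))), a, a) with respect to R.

1. m(s(s(m(c, s(h(m(m(b, b, c), s(c), c))), c))), a, a)  →  m(s(s(h(m(m(b, b, c), s(c), c)))), a, a)   [R6 at 1.1.1]
2. m(s(s(h(m(m(b, b, c), s(c), c)))), a, a)  →  m(s(s(b)), a, a)   [R1 at 1.1.1]
3. m(s(s(b)), a, a)  →  a   [R3 at ε]

a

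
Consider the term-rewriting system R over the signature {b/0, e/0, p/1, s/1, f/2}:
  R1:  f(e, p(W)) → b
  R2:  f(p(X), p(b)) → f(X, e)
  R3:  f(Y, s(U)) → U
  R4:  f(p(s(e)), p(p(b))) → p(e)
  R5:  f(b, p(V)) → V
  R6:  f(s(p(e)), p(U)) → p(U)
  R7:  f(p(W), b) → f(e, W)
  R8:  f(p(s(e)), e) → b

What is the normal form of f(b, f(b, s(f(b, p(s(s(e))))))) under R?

1. f(b, f(b, s(f(b, p(s(s(e)))))))  →  f(b, f(b, p(s(s(e)))))   [R3 at 2]
2. f(b, f(b, p(s(s(e)))))  →  f(b, s(s(e)))   [R5 at 2]
3. f(b, s(s(e)))  →  s(e)   [R3 at ε]

s(e)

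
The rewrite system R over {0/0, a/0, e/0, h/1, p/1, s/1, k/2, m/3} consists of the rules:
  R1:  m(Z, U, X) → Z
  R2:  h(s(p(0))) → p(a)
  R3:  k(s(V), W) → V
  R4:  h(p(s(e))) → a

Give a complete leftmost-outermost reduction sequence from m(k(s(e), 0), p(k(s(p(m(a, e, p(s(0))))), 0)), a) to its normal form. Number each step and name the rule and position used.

e

1. m(k(s(e), 0), p(k(s(p(m(a, e, p(s(0))))), 0)), a)  →  k(s(e), 0)   [R1 at ε]
2. k(s(e), 0)  →  e   [R3 at ε]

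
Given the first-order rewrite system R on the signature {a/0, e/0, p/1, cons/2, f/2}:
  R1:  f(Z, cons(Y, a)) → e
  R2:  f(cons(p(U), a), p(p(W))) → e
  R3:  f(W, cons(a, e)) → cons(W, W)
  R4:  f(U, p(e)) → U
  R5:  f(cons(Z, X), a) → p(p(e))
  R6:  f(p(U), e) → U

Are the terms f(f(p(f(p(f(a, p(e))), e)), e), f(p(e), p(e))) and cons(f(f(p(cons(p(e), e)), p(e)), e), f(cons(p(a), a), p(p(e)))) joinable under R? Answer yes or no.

Reduce t₁ = f(f(p(f(p(f(a, p(e))), e)), e), f(p(e), p(e))):
1. f(f(p(f(p(f(a, p(e))), e)), e), f(p(e), p(e)))  →  f(f(p(f(a, p(e))), e), f(p(e), p(e)))   [R6 at 1]
2. f(f(p(f(a, p(e))), e), f(p(e), p(e)))  →  f(f(a, p(e)), f(p(e), p(e)))   [R6 at 1]
3. f(f(a, p(e)), f(p(e), p(e)))  →  f(a, f(p(e), p(e)))   [R4 at 1]
4. f(a, f(p(e), p(e)))  →  f(a, p(e))   [R4 at 2]
5. f(a, p(e))  →  a   [R4 at ε]

Reduce t₂ = cons(f(f(p(cons(p(e), e)), p(e)), e), f(cons(p(a), a), p(p(e)))):
1. cons(f(f(p(cons(p(e), e)), p(e)), e), f(cons(p(a), a), p(p(e))))  →  cons(f(p(cons(p(e), e)), e), f(cons(p(a), a), p(p(e))))   [R4 at 1.1]
2. cons(f(p(cons(p(e), e)), e), f(cons(p(a), a), p(p(e))))  →  cons(cons(p(e), e), f(cons(p(a), a), p(p(e))))   [R6 at 1]
3. cons(cons(p(e), e), f(cons(p(a), a), p(p(e))))  →  cons(cons(p(e), e), e)   [R2 at 2]

no — NF(t₁) = a, NF(t₂) = cons(cons(p(e), e), e)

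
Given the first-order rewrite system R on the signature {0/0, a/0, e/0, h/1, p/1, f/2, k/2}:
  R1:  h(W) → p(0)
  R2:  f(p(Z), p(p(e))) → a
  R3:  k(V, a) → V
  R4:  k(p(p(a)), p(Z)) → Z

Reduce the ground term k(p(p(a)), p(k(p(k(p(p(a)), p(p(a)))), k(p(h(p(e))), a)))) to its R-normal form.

p(0)

1. k(p(p(a)), p(k(p(k(p(p(a)), p(p(a)))), k(p(h(p(e))), a))))  →  k(p(k(p(p(a)), p(p(a)))), k(p(h(p(e))), a))   [R4 at ε]
2. k(p(k(p(p(a)), p(p(a)))), k(p(h(p(e))), a))  →  k(p(p(a)), k(p(h(p(e))), a))   [R4 at 1.1]
3. k(p(p(a)), k(p(h(p(e))), a))  →  k(p(p(a)), p(h(p(e))))   [R3 at 2]
4. k(p(p(a)), p(h(p(e))))  →  h(p(e))   [R4 at ε]
5. h(p(e))  →  p(0)   [R1 at ε]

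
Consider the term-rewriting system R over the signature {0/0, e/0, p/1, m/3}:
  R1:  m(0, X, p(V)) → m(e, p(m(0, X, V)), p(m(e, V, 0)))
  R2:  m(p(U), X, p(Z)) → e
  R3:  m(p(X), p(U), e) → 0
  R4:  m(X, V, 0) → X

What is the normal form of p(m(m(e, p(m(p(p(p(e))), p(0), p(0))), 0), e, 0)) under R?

1. p(m(m(e, p(m(p(p(p(e))), p(0), p(0))), 0), e, 0))  →  p(m(e, p(m(p(p(p(e))), p(0), p(0))), 0))   [R4 at 1]
2. p(m(e, p(m(p(p(p(e))), p(0), p(0))), 0))  →  p(e)   [R4 at 1]

p(e)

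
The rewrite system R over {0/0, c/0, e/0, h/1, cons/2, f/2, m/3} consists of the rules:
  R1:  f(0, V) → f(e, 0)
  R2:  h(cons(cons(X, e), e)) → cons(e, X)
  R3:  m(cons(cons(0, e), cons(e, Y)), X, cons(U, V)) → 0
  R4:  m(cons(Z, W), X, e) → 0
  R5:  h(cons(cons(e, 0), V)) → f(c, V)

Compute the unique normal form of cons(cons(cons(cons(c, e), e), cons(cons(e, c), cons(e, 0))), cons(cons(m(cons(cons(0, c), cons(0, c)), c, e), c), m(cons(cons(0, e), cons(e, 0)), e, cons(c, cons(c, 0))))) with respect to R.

1. cons(cons(cons(cons(c, e), e), cons(cons(e, c), cons(e, 0))), cons(cons(m(cons(cons(0, c), cons(0, c)), c, e), c), m(cons(cons(0, e), cons(e, 0)), e, cons(c, cons(c, 0)))))  →  cons(cons(cons(cons(c, e), e), cons(cons(e, c), cons(e, 0))), cons(cons(0, c), m(cons(cons(0, e), cons(e, 0)), e, cons(c, cons(c, 0)))))   [R4 at 2.1.1]
2. cons(cons(cons(cons(c, e), e), cons(cons(e, c), cons(e, 0))), cons(cons(0, c), m(cons(cons(0, e), cons(e, 0)), e, cons(c, cons(c, 0)))))  →  cons(cons(cons(cons(c, e), e), cons(cons(e, c), cons(e, 0))), cons(cons(0, c), 0))   [R3 at 2.2]

cons(cons(cons(cons(c, e), e), cons(cons(e, c), cons(e, 0))), cons(cons(0, c), 0))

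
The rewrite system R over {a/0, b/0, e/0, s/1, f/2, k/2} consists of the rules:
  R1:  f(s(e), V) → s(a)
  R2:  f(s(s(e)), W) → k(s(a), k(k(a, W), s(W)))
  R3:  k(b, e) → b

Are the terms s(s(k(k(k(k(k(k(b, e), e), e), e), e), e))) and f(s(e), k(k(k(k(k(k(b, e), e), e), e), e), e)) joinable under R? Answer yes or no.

no — NF(t₁) = s(s(b)), NF(t₂) = s(a)

Reduce t₁ = s(s(k(k(k(k(k(k(b, e), e), e), e), e), e))):
1. s(s(k(k(k(k(k(k(b, e), e), e), e), e), e)))  →  s(s(k(k(k(k(k(b, e), e), e), e), e)))   [R3 at 1.1.1.1.1.1.1]
2. s(s(k(k(k(k(k(b, e), e), e), e), e)))  →  s(s(k(k(k(k(b, e), e), e), e)))   [R3 at 1.1.1.1.1.1]
3. s(s(k(k(k(k(b, e), e), e), e)))  →  s(s(k(k(k(b, e), e), e)))   [R3 at 1.1.1.1.1]
4. s(s(k(k(k(b, e), e), e)))  →  s(s(k(k(b, e), e)))   [R3 at 1.1.1.1]
5. s(s(k(k(b, e), e)))  →  s(s(k(b, e)))   [R3 at 1.1.1]
6. s(s(k(b, e)))  →  s(s(b))   [R3 at 1.1]

Reduce t₂ = f(s(e), k(k(k(k(k(k(b, e), e), e), e), e), e)):
1. f(s(e), k(k(k(k(k(k(b, e), e), e), e), e), e))  →  s(a)   [R1 at ε]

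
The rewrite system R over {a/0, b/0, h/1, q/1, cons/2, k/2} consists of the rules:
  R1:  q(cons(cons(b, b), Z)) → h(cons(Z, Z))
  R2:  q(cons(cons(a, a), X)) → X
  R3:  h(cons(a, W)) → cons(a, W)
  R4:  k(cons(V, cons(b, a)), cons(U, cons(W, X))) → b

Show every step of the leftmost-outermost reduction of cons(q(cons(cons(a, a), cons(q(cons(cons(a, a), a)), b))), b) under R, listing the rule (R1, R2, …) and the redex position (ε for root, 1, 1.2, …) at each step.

1. cons(q(cons(cons(a, a), cons(q(cons(cons(a, a), a)), b))), b)  →  cons(cons(q(cons(cons(a, a), a)), b), b)   [R2 at 1]
2. cons(cons(q(cons(cons(a, a), a)), b), b)  →  cons(cons(a, b), b)   [R2 at 1.1]

cons(cons(a, b), b)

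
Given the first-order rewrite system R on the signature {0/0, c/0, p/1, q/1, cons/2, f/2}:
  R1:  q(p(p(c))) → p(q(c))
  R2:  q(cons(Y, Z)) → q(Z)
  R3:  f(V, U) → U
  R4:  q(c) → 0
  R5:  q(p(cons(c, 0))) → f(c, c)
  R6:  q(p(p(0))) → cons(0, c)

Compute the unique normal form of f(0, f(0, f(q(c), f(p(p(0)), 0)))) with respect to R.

0

1. f(0, f(0, f(q(c), f(p(p(0)), 0))))  →  f(0, f(q(c), f(p(p(0)), 0)))   [R3 at ε]
2. f(0, f(q(c), f(p(p(0)), 0)))  →  f(q(c), f(p(p(0)), 0))   [R3 at ε]
3. f(q(c), f(p(p(0)), 0))  →  f(p(p(0)), 0)   [R3 at ε]
4. f(p(p(0)), 0)  →  0   [R3 at ε]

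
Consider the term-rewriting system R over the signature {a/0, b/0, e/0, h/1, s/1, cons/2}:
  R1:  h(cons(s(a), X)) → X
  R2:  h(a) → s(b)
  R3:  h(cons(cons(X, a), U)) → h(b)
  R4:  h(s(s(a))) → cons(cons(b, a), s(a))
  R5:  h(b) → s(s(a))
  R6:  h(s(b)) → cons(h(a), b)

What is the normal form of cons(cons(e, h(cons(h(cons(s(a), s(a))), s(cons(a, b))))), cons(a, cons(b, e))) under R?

1. cons(cons(e, h(cons(h(cons(s(a), s(a))), s(cons(a, b))))), cons(a, cons(b, e)))  →  cons(cons(e, h(cons(s(a), s(cons(a, b))))), cons(a, cons(b, e)))   [R1 at 1.2.1.1]
2. cons(cons(e, h(cons(s(a), s(cons(a, b))))), cons(a, cons(b, e)))  →  cons(cons(e, s(cons(a, b))), cons(a, cons(b, e)))   [R1 at 1.2]

cons(cons(e, s(cons(a, b))), cons(a, cons(b, e)))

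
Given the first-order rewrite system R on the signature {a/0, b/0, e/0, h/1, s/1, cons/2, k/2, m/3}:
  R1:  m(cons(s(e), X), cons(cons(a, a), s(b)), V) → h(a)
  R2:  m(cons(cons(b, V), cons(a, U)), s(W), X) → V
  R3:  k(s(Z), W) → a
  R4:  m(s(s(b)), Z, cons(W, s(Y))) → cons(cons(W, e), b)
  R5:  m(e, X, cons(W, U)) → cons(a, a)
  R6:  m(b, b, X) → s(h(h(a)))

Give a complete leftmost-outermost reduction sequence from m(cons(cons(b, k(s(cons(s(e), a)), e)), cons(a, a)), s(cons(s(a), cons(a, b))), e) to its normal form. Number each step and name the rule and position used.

a

1. m(cons(cons(b, k(s(cons(s(e), a)), e)), cons(a, a)), s(cons(s(a), cons(a, b))), e)  →  k(s(cons(s(e), a)), e)   [R2 at ε]
2. k(s(cons(s(e), a)), e)  →  a   [R3 at ε]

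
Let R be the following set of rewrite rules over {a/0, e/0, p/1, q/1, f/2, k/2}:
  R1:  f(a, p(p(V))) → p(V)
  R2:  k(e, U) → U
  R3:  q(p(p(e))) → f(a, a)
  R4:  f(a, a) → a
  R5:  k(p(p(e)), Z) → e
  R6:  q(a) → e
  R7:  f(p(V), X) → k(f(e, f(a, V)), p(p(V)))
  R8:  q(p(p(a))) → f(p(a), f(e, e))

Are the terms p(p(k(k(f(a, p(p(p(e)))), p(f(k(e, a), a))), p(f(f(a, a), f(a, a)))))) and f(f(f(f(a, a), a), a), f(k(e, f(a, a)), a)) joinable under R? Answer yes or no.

Reduce t₁ = p(p(k(k(f(a, p(p(p(e)))), p(f(k(e, a), a))), p(f(f(a, a), f(a, a)))))):
1. p(p(k(k(f(a, p(p(p(e)))), p(f(k(e, a), a))), p(f(f(a, a), f(a, a))))))  →  p(p(k(k(p(p(e)), p(f(k(e, a), a))), p(f(f(a, a), f(a, a))))))   [R1 at 1.1.1.1]
2. p(p(k(k(p(p(e)), p(f(k(e, a), a))), p(f(f(a, a), f(a, a))))))  →  p(p(k(e, p(f(f(a, a), f(a, a))))))   [R5 at 1.1.1]
3. p(p(k(e, p(f(f(a, a), f(a, a))))))  →  p(p(p(f(f(a, a), f(a, a)))))   [R2 at 1.1]
4. p(p(p(f(f(a, a), f(a, a)))))  →  p(p(p(f(a, f(a, a)))))   [R4 at 1.1.1.1]
5. p(p(p(f(a, f(a, a)))))  →  p(p(p(f(a, a))))   [R4 at 1.1.1.2]
6. p(p(p(f(a, a))))  →  p(p(p(a)))   [R4 at 1.1.1]

Reduce t₂ = f(f(f(f(a, a), a), a), f(k(e, f(a, a)), a)):
1. f(f(f(f(a, a), a), a), f(k(e, f(a, a)), a))  →  f(f(f(a, a), a), f(k(e, f(a, a)), a))   [R4 at 1.1.1]
2. f(f(f(a, a), a), f(k(e, f(a, a)), a))  →  f(f(a, a), f(k(e, f(a, a)), a))   [R4 at 1.1]
3. f(f(a, a), f(k(e, f(a, a)), a))  →  f(a, f(k(e, f(a, a)), a))   [R4 at 1]
4. f(a, f(k(e, f(a, a)), a))  →  f(a, f(f(a, a), a))   [R2 at 2.1]
5. f(a, f(f(a, a), a))  →  f(a, f(a, a))   [R4 at 2.1]
6. f(a, f(a, a))  →  f(a, a)   [R4 at 2]
7. f(a, a)  →  a   [R4 at ε]

no — NF(t₁) = p(p(p(a))), NF(t₂) = a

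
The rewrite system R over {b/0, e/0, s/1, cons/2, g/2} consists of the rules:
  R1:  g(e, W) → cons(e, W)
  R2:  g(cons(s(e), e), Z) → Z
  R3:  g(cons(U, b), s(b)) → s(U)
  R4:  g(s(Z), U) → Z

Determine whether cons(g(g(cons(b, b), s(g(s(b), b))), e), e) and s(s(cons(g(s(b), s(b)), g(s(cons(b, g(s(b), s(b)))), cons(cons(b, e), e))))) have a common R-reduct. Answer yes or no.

no — NF(t₁) = cons(b, e), NF(t₂) = s(s(cons(b, cons(b, b))))

Reduce t₁ = cons(g(g(cons(b, b), s(g(s(b), b))), e), e):
1. cons(g(g(cons(b, b), s(g(s(b), b))), e), e)  →  cons(g(g(cons(b, b), s(b)), e), e)   [R4 at 1.1.2.1]
2. cons(g(g(cons(b, b), s(b)), e), e)  →  cons(g(s(b), e), e)   [R3 at 1.1]
3. cons(g(s(b), e), e)  →  cons(b, e)   [R4 at 1]

Reduce t₂ = s(s(cons(g(s(b), s(b)), g(s(cons(b, g(s(b), s(b)))), cons(cons(b, e), e))))):
1. s(s(cons(g(s(b), s(b)), g(s(cons(b, g(s(b), s(b)))), cons(cons(b, e), e)))))  →  s(s(cons(b, g(s(cons(b, g(s(b), s(b)))), cons(cons(b, e), e)))))   [R4 at 1.1.1]
2. s(s(cons(b, g(s(cons(b, g(s(b), s(b)))), cons(cons(b, e), e)))))  →  s(s(cons(b, cons(b, g(s(b), s(b))))))   [R4 at 1.1.2]
3. s(s(cons(b, cons(b, g(s(b), s(b))))))  →  s(s(cons(b, cons(b, b))))   [R4 at 1.1.2.2]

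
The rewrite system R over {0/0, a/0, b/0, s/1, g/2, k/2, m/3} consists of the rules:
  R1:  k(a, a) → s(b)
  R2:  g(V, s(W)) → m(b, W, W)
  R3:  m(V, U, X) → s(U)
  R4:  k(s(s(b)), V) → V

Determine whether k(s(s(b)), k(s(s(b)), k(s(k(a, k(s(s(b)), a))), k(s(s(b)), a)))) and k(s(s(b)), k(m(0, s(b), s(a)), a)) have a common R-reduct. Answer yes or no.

yes — NF(t₁) = a, NF(t₂) = a

Reduce t₁ = k(s(s(b)), k(s(s(b)), k(s(k(a, k(s(s(b)), a))), k(s(s(b)), a)))):
1. k(s(s(b)), k(s(s(b)), k(s(k(a, k(s(s(b)), a))), k(s(s(b)), a))))  →  k(s(s(b)), k(s(k(a, k(s(s(b)), a))), k(s(s(b)), a)))   [R4 at ε]
2. k(s(s(b)), k(s(k(a, k(s(s(b)), a))), k(s(s(b)), a)))  →  k(s(k(a, k(s(s(b)), a))), k(s(s(b)), a))   [R4 at ε]
3. k(s(k(a, k(s(s(b)), a))), k(s(s(b)), a))  →  k(s(k(a, a)), k(s(s(b)), a))   [R4 at 1.1.2]
4. k(s(k(a, a)), k(s(s(b)), a))  →  k(s(s(b)), k(s(s(b)), a))   [R1 at 1.1]
5. k(s(s(b)), k(s(s(b)), a))  →  k(s(s(b)), a)   [R4 at ε]
6. k(s(s(b)), a)  →  a   [R4 at ε]

Reduce t₂ = k(s(s(b)), k(m(0, s(b), s(a)), a)):
1. k(s(s(b)), k(m(0, s(b), s(a)), a))  →  k(m(0, s(b), s(a)), a)   [R4 at ε]
2. k(m(0, s(b), s(a)), a)  →  k(s(s(b)), a)   [R3 at 1]
3. k(s(s(b)), a)  →  a   [R4 at ε]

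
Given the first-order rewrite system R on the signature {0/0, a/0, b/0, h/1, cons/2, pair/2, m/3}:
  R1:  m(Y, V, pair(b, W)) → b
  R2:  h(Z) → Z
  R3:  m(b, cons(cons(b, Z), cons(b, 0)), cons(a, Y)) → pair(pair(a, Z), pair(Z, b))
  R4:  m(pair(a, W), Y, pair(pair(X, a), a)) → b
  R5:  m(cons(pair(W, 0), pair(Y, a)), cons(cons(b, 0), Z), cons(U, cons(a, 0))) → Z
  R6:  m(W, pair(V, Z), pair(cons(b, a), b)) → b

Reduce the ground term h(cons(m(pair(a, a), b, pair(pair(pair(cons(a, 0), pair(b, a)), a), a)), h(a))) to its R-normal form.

1. h(cons(m(pair(a, a), b, pair(pair(pair(cons(a, 0), pair(b, a)), a), a)), h(a)))  →  cons(m(pair(a, a), b, pair(pair(pair(cons(a, 0), pair(b, a)), a), a)), h(a))   [R2 at ε]
2. cons(m(pair(a, a), b, pair(pair(pair(cons(a, 0), pair(b, a)), a), a)), h(a))  →  cons(b, h(a))   [R4 at 1]
3. cons(b, h(a))  →  cons(b, a)   [R2 at 2]

cons(b, a)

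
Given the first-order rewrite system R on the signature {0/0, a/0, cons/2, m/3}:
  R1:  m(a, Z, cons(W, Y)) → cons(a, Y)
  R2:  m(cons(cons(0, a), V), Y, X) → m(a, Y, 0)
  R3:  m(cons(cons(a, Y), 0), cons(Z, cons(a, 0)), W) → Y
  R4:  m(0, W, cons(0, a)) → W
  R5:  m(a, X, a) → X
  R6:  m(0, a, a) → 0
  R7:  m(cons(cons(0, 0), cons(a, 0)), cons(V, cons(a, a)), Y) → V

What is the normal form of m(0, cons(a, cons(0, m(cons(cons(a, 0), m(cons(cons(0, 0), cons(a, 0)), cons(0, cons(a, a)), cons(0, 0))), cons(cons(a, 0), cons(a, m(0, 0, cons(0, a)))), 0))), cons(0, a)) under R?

cons(a, cons(0, 0))

1. m(0, cons(a, cons(0, m(cons(cons(a, 0), m(cons(cons(0, 0), cons(a, 0)), cons(0, cons(a, a)), cons(0, 0))), cons(cons(a, 0), cons(a, m(0, 0, cons(0, a)))), 0))), cons(0, a))  →  cons(a, cons(0, m(cons(cons(a, 0), m(cons(cons(0, 0), cons(a, 0)), cons(0, cons(a, a)), cons(0, 0))), cons(cons(a, 0), cons(a, m(0, 0, cons(0, a)))), 0)))   [R4 at ε]
2. cons(a, cons(0, m(cons(cons(a, 0), m(cons(cons(0, 0), cons(a, 0)), cons(0, cons(a, a)), cons(0, 0))), cons(cons(a, 0), cons(a, m(0, 0, cons(0, a)))), 0)))  →  cons(a, cons(0, m(cons(cons(a, 0), 0), cons(cons(a, 0), cons(a, m(0, 0, cons(0, a)))), 0)))   [R7 at 2.2.1.2]
3. cons(a, cons(0, m(cons(cons(a, 0), 0), cons(cons(a, 0), cons(a, m(0, 0, cons(0, a)))), 0)))  →  cons(a, cons(0, m(cons(cons(a, 0), 0), cons(cons(a, 0), cons(a, 0)), 0)))   [R4 at 2.2.2.2.2]
4. cons(a, cons(0, m(cons(cons(a, 0), 0), cons(cons(a, 0), cons(a, 0)), 0)))  →  cons(a, cons(0, 0))   [R3 at 2.2]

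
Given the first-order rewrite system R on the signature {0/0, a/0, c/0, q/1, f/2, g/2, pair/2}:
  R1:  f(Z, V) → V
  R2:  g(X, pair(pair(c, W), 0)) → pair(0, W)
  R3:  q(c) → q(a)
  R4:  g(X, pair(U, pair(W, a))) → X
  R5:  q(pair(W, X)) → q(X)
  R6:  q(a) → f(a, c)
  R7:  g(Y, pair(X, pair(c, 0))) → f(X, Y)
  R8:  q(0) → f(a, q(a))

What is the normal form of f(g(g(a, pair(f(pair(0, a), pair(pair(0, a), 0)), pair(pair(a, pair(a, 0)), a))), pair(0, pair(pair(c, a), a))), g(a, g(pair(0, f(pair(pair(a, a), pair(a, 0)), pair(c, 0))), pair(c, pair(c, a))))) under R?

1. f(g(g(a, pair(f(pair(0, a), pair(pair(0, a), 0)), pair(pair(a, pair(a, 0)), a))), pair(0, pair(pair(c, a), a))), g(a, g(pair(0, f(pair(pair(a, a), pair(a, 0)), pair(c, 0))), pair(c, pair(c, a)))))  →  g(a, g(pair(0, f(pair(pair(a, a), pair(a, 0)), pair(c, 0))), pair(c, pair(c, a))))   [R1 at ε]
2. g(a, g(pair(0, f(pair(pair(a, a), pair(a, 0)), pair(c, 0))), pair(c, pair(c, a))))  →  g(a, pair(0, f(pair(pair(a, a), pair(a, 0)), pair(c, 0))))   [R4 at 2]
3. g(a, pair(0, f(pair(pair(a, a), pair(a, 0)), pair(c, 0))))  →  g(a, pair(0, pair(c, 0)))   [R1 at 2.2]
4. g(a, pair(0, pair(c, 0)))  →  f(0, a)   [R7 at ε]
5. f(0, a)  →  a   [R1 at ε]

a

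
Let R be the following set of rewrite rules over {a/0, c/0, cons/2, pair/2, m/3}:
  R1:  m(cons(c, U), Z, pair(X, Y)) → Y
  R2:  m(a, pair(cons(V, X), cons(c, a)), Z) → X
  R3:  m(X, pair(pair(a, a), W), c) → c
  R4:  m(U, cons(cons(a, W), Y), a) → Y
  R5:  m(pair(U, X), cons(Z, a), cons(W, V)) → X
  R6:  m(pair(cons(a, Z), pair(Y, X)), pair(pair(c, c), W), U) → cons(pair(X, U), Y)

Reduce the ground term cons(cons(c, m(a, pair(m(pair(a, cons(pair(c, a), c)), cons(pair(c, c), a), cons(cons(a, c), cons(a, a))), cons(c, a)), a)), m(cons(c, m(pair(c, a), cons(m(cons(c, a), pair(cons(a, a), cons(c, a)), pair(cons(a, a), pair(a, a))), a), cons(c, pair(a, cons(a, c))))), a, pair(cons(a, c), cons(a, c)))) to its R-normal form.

cons(cons(c, c), cons(a, c))

1. cons(cons(c, m(a, pair(m(pair(a, cons(pair(c, a), c)), cons(pair(c, c), a), cons(cons(a, c), cons(a, a))), cons(c, a)), a)), m(cons(c, m(pair(c, a), cons(m(cons(c, a), pair(cons(a, a), cons(c, a)), pair(cons(a, a), pair(a, a))), a), cons(c, pair(a, cons(a, c))))), a, pair(cons(a, c), cons(a, c))))  →  cons(cons(c, m(a, pair(cons(pair(c, a), c), cons(c, a)), a)), m(cons(c, m(pair(c, a), cons(m(cons(c, a), pair(cons(a, a), cons(c, a)), pair(cons(a, a), pair(a, a))), a), cons(c, pair(a, cons(a, c))))), a, pair(cons(a, c), cons(a, c))))   [R5 at 1.2.2.1]
2. cons(cons(c, m(a, pair(cons(pair(c, a), c), cons(c, a)), a)), m(cons(c, m(pair(c, a), cons(m(cons(c, a), pair(cons(a, a), cons(c, a)), pair(cons(a, a), pair(a, a))), a), cons(c, pair(a, cons(a, c))))), a, pair(cons(a, c), cons(a, c))))  →  cons(cons(c, c), m(cons(c, m(pair(c, a), cons(m(cons(c, a), pair(cons(a, a), cons(c, a)), pair(cons(a, a), pair(a, a))), a), cons(c, pair(a, cons(a, c))))), a, pair(cons(a, c), cons(a, c))))   [R2 at 1.2]
3. cons(cons(c, c), m(cons(c, m(pair(c, a), cons(m(cons(c, a), pair(cons(a, a), cons(c, a)), pair(cons(a, a), pair(a, a))), a), cons(c, pair(a, cons(a, c))))), a, pair(cons(a, c), cons(a, c))))  →  cons(cons(c, c), cons(a, c))   [R1 at 2]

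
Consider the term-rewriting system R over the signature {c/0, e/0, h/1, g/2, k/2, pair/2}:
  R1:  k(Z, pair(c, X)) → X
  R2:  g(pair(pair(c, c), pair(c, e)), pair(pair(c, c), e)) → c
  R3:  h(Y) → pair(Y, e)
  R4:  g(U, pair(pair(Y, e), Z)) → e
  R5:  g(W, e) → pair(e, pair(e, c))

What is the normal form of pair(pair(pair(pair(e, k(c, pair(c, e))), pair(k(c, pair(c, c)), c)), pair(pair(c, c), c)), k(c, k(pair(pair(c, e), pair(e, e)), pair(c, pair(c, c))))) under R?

1. pair(pair(pair(pair(e, k(c, pair(c, e))), pair(k(c, pair(c, c)), c)), pair(pair(c, c), c)), k(c, k(pair(pair(c, e), pair(e, e)), pair(c, pair(c, c)))))  →  pair(pair(pair(pair(e, e), pair(k(c, pair(c, c)), c)), pair(pair(c, c), c)), k(c, k(pair(pair(c, e), pair(e, e)), pair(c, pair(c, c)))))   [R1 at 1.1.1.2]
2. pair(pair(pair(pair(e, e), pair(k(c, pair(c, c)), c)), pair(pair(c, c), c)), k(c, k(pair(pair(c, e), pair(e, e)), pair(c, pair(c, c)))))  →  pair(pair(pair(pair(e, e), pair(c, c)), pair(pair(c, c), c)), k(c, k(pair(pair(c, e), pair(e, e)), pair(c, pair(c, c)))))   [R1 at 1.1.2.1]
3. pair(pair(pair(pair(e, e), pair(c, c)), pair(pair(c, c), c)), k(c, k(pair(pair(c, e), pair(e, e)), pair(c, pair(c, c)))))  →  pair(pair(pair(pair(e, e), pair(c, c)), pair(pair(c, c), c)), k(c, pair(c, c)))   [R1 at 2.2]
4. pair(pair(pair(pair(e, e), pair(c, c)), pair(pair(c, c), c)), k(c, pair(c, c)))  →  pair(pair(pair(pair(e, e), pair(c, c)), pair(pair(c, c), c)), c)   [R1 at 2]

pair(pair(pair(pair(e, e), pair(c, c)), pair(pair(c, c), c)), c)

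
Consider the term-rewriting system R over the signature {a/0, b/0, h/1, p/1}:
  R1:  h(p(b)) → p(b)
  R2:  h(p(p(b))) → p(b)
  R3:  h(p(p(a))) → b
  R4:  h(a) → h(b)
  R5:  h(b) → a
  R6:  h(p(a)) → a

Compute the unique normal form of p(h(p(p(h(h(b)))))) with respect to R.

p(b)

1. p(h(p(p(h(h(b))))))  →  p(h(p(p(h(a)))))   [R5 at 1.1.1.1.1]
2. p(h(p(p(h(a)))))  →  p(h(p(p(h(b)))))   [R4 at 1.1.1.1]
3. p(h(p(p(h(b)))))  →  p(h(p(p(a))))   [R5 at 1.1.1.1]
4. p(h(p(p(a))))  →  p(b)   [R3 at 1]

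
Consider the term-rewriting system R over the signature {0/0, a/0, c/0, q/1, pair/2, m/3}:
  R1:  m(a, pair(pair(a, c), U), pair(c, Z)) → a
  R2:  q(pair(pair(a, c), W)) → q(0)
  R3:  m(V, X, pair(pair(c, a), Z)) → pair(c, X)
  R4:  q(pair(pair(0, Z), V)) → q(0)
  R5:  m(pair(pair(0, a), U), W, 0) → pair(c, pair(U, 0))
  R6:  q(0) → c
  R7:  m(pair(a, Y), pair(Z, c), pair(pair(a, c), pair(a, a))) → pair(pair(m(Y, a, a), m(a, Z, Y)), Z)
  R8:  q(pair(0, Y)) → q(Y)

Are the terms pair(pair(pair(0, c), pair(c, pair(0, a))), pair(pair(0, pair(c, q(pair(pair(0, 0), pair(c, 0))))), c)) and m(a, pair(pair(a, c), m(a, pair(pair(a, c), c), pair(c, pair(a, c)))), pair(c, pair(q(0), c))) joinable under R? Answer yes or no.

Reduce t₁ = pair(pair(pair(0, c), pair(c, pair(0, a))), pair(pair(0, pair(c, q(pair(pair(0, 0), pair(c, 0))))), c)):
1. pair(pair(pair(0, c), pair(c, pair(0, a))), pair(pair(0, pair(c, q(pair(pair(0, 0), pair(c, 0))))), c))  →  pair(pair(pair(0, c), pair(c, pair(0, a))), pair(pair(0, pair(c, q(0))), c))   [R4 at 2.1.2.2]
2. pair(pair(pair(0, c), pair(c, pair(0, a))), pair(pair(0, pair(c, q(0))), c))  →  pair(pair(pair(0, c), pair(c, pair(0, a))), pair(pair(0, pair(c, c)), c))   [R6 at 2.1.2.2]

Reduce t₂ = m(a, pair(pair(a, c), m(a, pair(pair(a, c), c), pair(c, pair(a, c)))), pair(c, pair(q(0), c))):
1. m(a, pair(pair(a, c), m(a, pair(pair(a, c), c), pair(c, pair(a, c)))), pair(c, pair(q(0), c)))  →  a   [R1 at ε]

no — NF(t₁) = pair(pair(pair(0, c), pair(c, pair(0, a))), pair(pair(0, pair(c, c)), c)), NF(t₂) = a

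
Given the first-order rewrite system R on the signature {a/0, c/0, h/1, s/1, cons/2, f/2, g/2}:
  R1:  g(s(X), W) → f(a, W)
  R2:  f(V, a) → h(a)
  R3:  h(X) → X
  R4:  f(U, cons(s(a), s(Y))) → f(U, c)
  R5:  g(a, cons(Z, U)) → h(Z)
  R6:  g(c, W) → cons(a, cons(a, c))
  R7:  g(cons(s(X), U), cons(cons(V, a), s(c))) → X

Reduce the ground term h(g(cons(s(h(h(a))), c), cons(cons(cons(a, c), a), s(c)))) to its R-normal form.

1. h(g(cons(s(h(h(a))), c), cons(cons(cons(a, c), a), s(c))))  →  g(cons(s(h(h(a))), c), cons(cons(cons(a, c), a), s(c)))   [R3 at ε]
2. g(cons(s(h(h(a))), c), cons(cons(cons(a, c), a), s(c)))  →  h(h(a))   [R7 at ε]
3. h(h(a))  →  h(a)   [R3 at ε]
4. h(a)  →  a   [R3 at ε]

a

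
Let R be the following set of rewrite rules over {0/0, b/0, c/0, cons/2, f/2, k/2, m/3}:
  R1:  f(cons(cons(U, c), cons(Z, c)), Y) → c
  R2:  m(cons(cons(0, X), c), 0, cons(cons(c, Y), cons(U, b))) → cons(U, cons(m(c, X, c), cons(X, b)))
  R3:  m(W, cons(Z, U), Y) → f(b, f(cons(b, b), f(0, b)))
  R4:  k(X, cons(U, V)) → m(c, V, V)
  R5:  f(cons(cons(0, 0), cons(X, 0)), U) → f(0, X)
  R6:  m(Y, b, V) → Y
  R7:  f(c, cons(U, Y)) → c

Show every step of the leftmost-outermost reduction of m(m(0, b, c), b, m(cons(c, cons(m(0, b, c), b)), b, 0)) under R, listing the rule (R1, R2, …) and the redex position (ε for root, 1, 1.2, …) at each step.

0

1. m(m(0, b, c), b, m(cons(c, cons(m(0, b, c), b)), b, 0))  →  m(0, b, c)   [R6 at ε]
2. m(0, b, c)  →  0   [R6 at ε]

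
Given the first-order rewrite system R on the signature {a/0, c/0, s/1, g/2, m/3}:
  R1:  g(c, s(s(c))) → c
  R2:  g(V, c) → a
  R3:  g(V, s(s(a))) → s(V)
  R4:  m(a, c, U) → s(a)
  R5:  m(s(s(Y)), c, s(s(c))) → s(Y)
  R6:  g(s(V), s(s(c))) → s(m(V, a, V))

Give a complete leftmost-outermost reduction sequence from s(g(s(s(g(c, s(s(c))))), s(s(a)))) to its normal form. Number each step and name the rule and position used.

s(s(s(s(c))))

1. s(g(s(s(g(c, s(s(c))))), s(s(a))))  →  s(s(s(s(g(c, s(s(c)))))))   [R3 at 1]
2. s(s(s(s(g(c, s(s(c)))))))  →  s(s(s(s(c))))   [R1 at 1.1.1.1]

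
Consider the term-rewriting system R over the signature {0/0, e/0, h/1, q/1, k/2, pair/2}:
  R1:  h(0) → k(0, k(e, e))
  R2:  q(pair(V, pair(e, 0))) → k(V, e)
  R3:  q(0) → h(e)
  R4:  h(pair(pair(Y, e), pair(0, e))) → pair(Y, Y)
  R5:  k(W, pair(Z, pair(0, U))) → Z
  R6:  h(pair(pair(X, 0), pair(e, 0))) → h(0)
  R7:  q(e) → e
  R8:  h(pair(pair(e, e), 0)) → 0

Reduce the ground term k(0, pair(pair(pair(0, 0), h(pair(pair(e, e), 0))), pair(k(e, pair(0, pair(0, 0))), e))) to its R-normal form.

1. k(0, pair(pair(pair(0, 0), h(pair(pair(e, e), 0))), pair(k(e, pair(0, pair(0, 0))), e)))  →  k(0, pair(pair(pair(0, 0), 0), pair(k(e, pair(0, pair(0, 0))), e)))   [R8 at 2.1.2]
2. k(0, pair(pair(pair(0, 0), 0), pair(k(e, pair(0, pair(0, 0))), e)))  →  k(0, pair(pair(pair(0, 0), 0), pair(0, e)))   [R5 at 2.2.1]
3. k(0, pair(pair(pair(0, 0), 0), pair(0, e)))  →  pair(pair(0, 0), 0)   [R5 at ε]

pair(pair(0, 0), 0)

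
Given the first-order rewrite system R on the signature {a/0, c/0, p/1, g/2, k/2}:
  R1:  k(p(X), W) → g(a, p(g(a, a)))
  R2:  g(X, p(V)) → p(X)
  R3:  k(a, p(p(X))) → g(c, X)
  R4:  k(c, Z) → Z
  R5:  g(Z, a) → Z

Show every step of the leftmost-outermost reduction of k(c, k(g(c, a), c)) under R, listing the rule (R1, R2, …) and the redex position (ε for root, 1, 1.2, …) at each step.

1. k(c, k(g(c, a), c))  →  k(g(c, a), c)   [R4 at ε]
2. k(g(c, a), c)  →  k(c, c)   [R5 at 1]
3. k(c, c)  →  c   [R4 at ε]

c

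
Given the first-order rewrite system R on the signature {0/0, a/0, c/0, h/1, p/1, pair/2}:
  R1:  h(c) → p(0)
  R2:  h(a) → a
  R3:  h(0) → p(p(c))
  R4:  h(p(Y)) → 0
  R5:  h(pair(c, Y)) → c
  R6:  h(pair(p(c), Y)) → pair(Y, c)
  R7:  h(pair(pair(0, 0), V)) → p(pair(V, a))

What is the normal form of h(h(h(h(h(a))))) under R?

1. h(h(h(h(h(a)))))  →  h(h(h(h(a))))   [R2 at 1.1.1.1]
2. h(h(h(h(a))))  →  h(h(h(a)))   [R2 at 1.1.1]
3. h(h(h(a)))  →  h(h(a))   [R2 at 1.1]
4. h(h(a))  →  h(a)   [R2 at 1]
5. h(a)  →  a   [R2 at ε]

a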